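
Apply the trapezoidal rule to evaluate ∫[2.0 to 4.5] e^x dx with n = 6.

f(x) = e^x
a = 2.0, b = 4.5, n = 6
h = (b - a)/n = 0.416667

Trapezoidal rule: (h/2)[f(x₀) + 2f(x₁) + 2f(x₂) + ... + f(xₙ)]

x_0 = 2.0000, f(x_0) = 7.389056, coefficient = 1
x_1 = 2.4167, f(x_1) = 11.208436, coefficient = 2
x_2 = 2.8333, f(x_2) = 17.002040, coefficient = 2
x_3 = 3.2500, f(x_3) = 25.790340, coefficient = 2
x_4 = 3.6667, f(x_4) = 39.121284, coefficient = 2
x_5 = 4.0833, f(x_5) = 59.342950, coefficient = 2
x_6 = 4.5000, f(x_6) = 90.017131, coefficient = 1

I ≈ (0.416667/2) × 402.336287 = 83.820060
Exact value: 82.628075
Error: 1.191985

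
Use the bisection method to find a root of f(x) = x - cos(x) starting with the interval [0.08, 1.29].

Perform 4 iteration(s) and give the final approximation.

f(x) = x - cos(x)
Initial interval: [0.08, 1.29]

Iteration 1:
  c_1 = (0.080000 + 1.290000)/2 = 0.685000
  f(c_1) = f(0.685000) = -0.089419
  f(a) × f(c) ≥ 0, new interval: [0.685000, 1.290000]
Iteration 2:
  c_2 = (0.685000 + 1.290000)/2 = 0.987500
  f(c_2) = f(0.987500) = 0.436722
  f(a) × f(c) < 0, new interval: [0.685000, 0.987500]
Iteration 3:
  c_3 = (0.685000 + 0.987500)/2 = 0.836250
  f(c_3) = f(0.836250) = 0.165999
  f(a) × f(c) < 0, new interval: [0.685000, 0.836250]
Iteration 4:
  c_4 = (0.685000 + 0.836250)/2 = 0.760625
  f(c_4) = f(0.760625) = 0.036220
  f(a) × f(c) < 0, new interval: [0.685000, 0.760625]

After 4 iteration(s), the approximation is c_4 = 0.760625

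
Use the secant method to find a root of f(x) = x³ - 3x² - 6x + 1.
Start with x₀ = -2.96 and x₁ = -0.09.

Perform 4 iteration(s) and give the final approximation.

f(x) = x³ - 3x² - 6x + 1
x₀ = -2.96, x₁ = -0.09

Secant formula: x_{n+1} = x_n - f(x_n)(x_n - x_{n-1})/(f(x_n) - f(x_{n-1}))

Iteration 1:
  f(-2.960000) = -33.459136
  f(-0.090000) = 1.514971
  x_2 = -0.090000 - 1.514971×(-0.090000 - (-2.960000))/(1.514971 - (-33.459136))
       = -0.214320
Iteration 2:
  f(-0.090000) = 1.514971
  f(-0.214320) = 2.138275
  x_3 = -0.214320 - 2.138275×(-0.214320 - (-0.090000))/(2.138275 - 1.514971)
       = 0.212165
Iteration 3:
  f(-0.214320) = 2.138275
  f(0.212165) = -0.398482
  x_4 = 0.212165 - (-0.398482)×(0.212165 - (-0.214320))/(-0.398482 - 2.138275)
       = 0.145171
Iteration 4:
  f(0.212165) = -0.398482
  f(0.145171) = 0.068806
  x_5 = 0.145171 - 0.068806×(0.145171 - 0.212165)/(0.068806 - (-0.398482))
       = 0.155036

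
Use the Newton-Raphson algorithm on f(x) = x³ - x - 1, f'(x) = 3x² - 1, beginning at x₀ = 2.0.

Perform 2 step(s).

f(x) = x³ - x - 1
f'(x) = 3x² - 1
x₀ = 2.0

Newton-Raphson formula: x_{n+1} = x_n - f(x_n)/f'(x_n)

Iteration 1:
  f(2.000000) = 5.000000
  f'(2.000000) = 11.000000
  x_1 = 2.000000 - 5.000000/11.000000 = 1.545455
Iteration 2:
  f(1.545455) = 1.145755
  f'(1.545455) = 6.165289
  x_2 = 1.545455 - 1.145755/6.165289 = 1.359615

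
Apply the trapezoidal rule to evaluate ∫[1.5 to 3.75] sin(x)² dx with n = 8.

f(x) = sin(x)²
a = 1.5, b = 3.75, n = 8
h = (b - a)/n = 0.281250

Trapezoidal rule: (h/2)[f(x₀) + 2f(x₁) + 2f(x₂) + ... + f(xₙ)]

x_0 = 1.5000, f(x_0) = 0.994996, coefficient = 1
x_1 = 1.7812, f(x_1) = 0.956359, coefficient = 2
x_2 = 2.0625, f(x_2) = 0.777095, coefficient = 2
x_3 = 2.3438, f(x_3) = 0.512443, coefficient = 2
x_4 = 2.6250, f(x_4) = 0.243957, coefficient = 2
x_5 = 2.9062, f(x_5) = 0.054371, coefficient = 2
x_6 = 3.1875, f(x_6) = 0.002106, coefficient = 2
x_7 = 3.4688, f(x_7) = 0.103267, coefficient = 2
x_8 = 3.7500, f(x_8) = 0.326682, coefficient = 1

I ≈ (0.281250/2) × 6.620877 = 0.931061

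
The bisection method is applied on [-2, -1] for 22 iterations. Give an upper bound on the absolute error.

Bisection error bound: |error| ≤ (b-a)/2^n
|error| ≤ (-1 - (-2))/2^22 = 1/2^22
|error| ≤ 0.0000002384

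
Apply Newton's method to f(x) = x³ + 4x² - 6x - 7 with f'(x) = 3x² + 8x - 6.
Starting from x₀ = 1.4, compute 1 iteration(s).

f(x) = x³ + 4x² - 6x - 7
f'(x) = 3x² + 8x - 6
x₀ = 1.4

Newton-Raphson formula: x_{n+1} = x_n - f(x_n)/f'(x_n)

Iteration 1:
  f(1.400000) = -4.816000
  f'(1.400000) = 11.080000
  x_1 = 1.400000 - (-4.816000)/11.080000 = 1.834657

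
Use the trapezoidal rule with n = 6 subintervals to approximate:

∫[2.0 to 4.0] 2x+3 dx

f(x) = 2x+3
a = 2.0, b = 4.0, n = 6
h = (b - a)/n = 0.333333

Trapezoidal rule: (h/2)[f(x₀) + 2f(x₁) + 2f(x₂) + ... + f(xₙ)]

x_0 = 2.0000, f(x_0) = 7.000000, coefficient = 1
x_1 = 2.3333, f(x_1) = 7.666667, coefficient = 2
x_2 = 2.6667, f(x_2) = 8.333333, coefficient = 2
x_3 = 3.0000, f(x_3) = 9.000000, coefficient = 2
x_4 = 3.3333, f(x_4) = 9.666667, coefficient = 2
x_5 = 3.6667, f(x_5) = 10.333333, coefficient = 2
x_6 = 4.0000, f(x_6) = 11.000000, coefficient = 1

I ≈ (0.333333/2) × 108.000000 = 18.000000
Exact value: 18.000000
Error: 0.000000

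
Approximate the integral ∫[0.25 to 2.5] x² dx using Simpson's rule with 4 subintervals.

f(x) = x²
a = 0.25, b = 2.5, n = 4
h = (b - a)/n = 0.562500

Simpson's rule: (h/3)[f(x₀) + 4f(x₁) + 2f(x₂) + ... + f(xₙ)]

x_0 = 0.2500, f(x_0) = 0.062500, coefficient = 1
x_1 = 0.8125, f(x_1) = 0.660156, coefficient = 4
x_2 = 1.3750, f(x_2) = 1.890625, coefficient = 2
x_3 = 1.9375, f(x_3) = 3.753906, coefficient = 4
x_4 = 2.5000, f(x_4) = 6.250000, coefficient = 1

I ≈ (0.562500/3) × 27.750000 = 5.203125
Exact value: 5.203125
Error: 0.000000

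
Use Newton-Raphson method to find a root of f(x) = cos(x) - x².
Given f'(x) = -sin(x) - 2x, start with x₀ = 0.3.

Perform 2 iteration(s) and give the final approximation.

f(x) = cos(x) - x²
f'(x) = -sin(x) - 2x
x₀ = 0.3

Newton-Raphson formula: x_{n+1} = x_n - f(x_n)/f'(x_n)

Iteration 1:
  f(0.300000) = 0.865336
  f'(0.300000) = -0.895520
  x_1 = 0.300000 - 0.865336/(-0.895520) = 1.266295
Iteration 2:
  f(1.266295) = -1.303685
  f'(1.266295) = -3.486586
  x_2 = 1.266295 - (-1.303685)/(-3.486586) = 0.892380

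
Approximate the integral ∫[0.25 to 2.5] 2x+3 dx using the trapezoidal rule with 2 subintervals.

f(x) = 2x+3
a = 0.25, b = 2.5, n = 2
h = (b - a)/n = 1.125000

Trapezoidal rule: (h/2)[f(x₀) + 2f(x₁) + 2f(x₂) + ... + f(xₙ)]

x_0 = 0.2500, f(x_0) = 3.500000, coefficient = 1
x_1 = 1.3750, f(x_1) = 5.750000, coefficient = 2
x_2 = 2.5000, f(x_2) = 8.000000, coefficient = 1

I ≈ (1.125000/2) × 23.000000 = 12.937500
Exact value: 12.937500
Error: 0.000000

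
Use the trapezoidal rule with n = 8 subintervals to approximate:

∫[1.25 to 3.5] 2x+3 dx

f(x) = 2x+3
a = 1.25, b = 3.5, n = 8
h = (b - a)/n = 0.281250

Trapezoidal rule: (h/2)[f(x₀) + 2f(x₁) + 2f(x₂) + ... + f(xₙ)]

x_0 = 1.2500, f(x_0) = 5.500000, coefficient = 1
x_1 = 1.5312, f(x_1) = 6.062500, coefficient = 2
x_2 = 1.8125, f(x_2) = 6.625000, coefficient = 2
x_3 = 2.0938, f(x_3) = 7.187500, coefficient = 2
x_4 = 2.3750, f(x_4) = 7.750000, coefficient = 2
x_5 = 2.6562, f(x_5) = 8.312500, coefficient = 2
x_6 = 2.9375, f(x_6) = 8.875000, coefficient = 2
x_7 = 3.2188, f(x_7) = 9.437500, coefficient = 2
x_8 = 3.5000, f(x_8) = 10.000000, coefficient = 1

I ≈ (0.281250/2) × 124.000000 = 17.437500
Exact value: 17.437500
Error: 0.000000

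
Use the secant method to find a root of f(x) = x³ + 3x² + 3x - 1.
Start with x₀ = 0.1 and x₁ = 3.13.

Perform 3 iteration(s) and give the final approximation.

f(x) = x³ + 3x² + 3x - 1
x₀ = 0.1, x₁ = 3.13

Secant formula: x_{n+1} = x_n - f(x_n)(x_n - x_{n-1})/(f(x_n) - f(x_{n-1}))

Iteration 1:
  f(0.100000) = -0.669000
  f(3.130000) = 68.444997
  x_2 = 3.130000 - 68.444997×(3.130000 - 0.100000)/(68.444997 - (-0.669000))
       = 0.129329
Iteration 2:
  f(3.130000) = 68.444997
  f(0.129329) = -0.559670
  x_3 = 0.129329 - (-0.559670)×(0.129329 - 3.130000)/(-0.559670 - 68.444997)
       = 0.153667
Iteration 3:
  f(0.129329) = -0.559670
  f(0.153667) = -0.464531
  x_4 = 0.153667 - (-0.464531)×(0.153667 - 0.129329)/(-0.464531 - (-0.559670))
       = 0.272497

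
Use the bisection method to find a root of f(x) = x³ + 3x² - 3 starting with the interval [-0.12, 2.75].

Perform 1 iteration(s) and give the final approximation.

f(x) = x³ + 3x² - 3
Initial interval: [-0.12, 2.75]

Iteration 1:
  c_1 = (-0.120000 + 2.750000)/2 = 1.315000
  f(c_1) = f(1.315000) = 4.461606
  f(a) × f(c) < 0, new interval: [-0.120000, 1.315000]

After 1 iteration(s), the approximation is c_1 = 1.315000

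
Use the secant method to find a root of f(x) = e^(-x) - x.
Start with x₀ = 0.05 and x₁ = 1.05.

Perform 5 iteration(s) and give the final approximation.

f(x) = e^(-x) - x
x₀ = 0.05, x₁ = 1.05

Secant formula: x_{n+1} = x_n - f(x_n)(x_n - x_{n-1})/(f(x_n) - f(x_{n-1}))

Iteration 1:
  f(0.050000) = 0.901229
  f(1.050000) = -0.700062
  x_2 = 1.050000 - (-0.700062)×(1.050000 - 0.050000)/(-0.700062 - 0.901229)
       = 0.612814
Iteration 2:
  f(1.050000) = -0.700062
  f(0.612814) = -0.070990
  x_3 = 0.612814 - (-0.070990)×(0.612814 - 1.050000)/(-0.070990 - (-0.700062))
       = 0.563478
Iteration 3:
  f(0.612814) = -0.070990
  f(0.563478) = 0.005748
  x_4 = 0.563478 - 0.005748×(0.563478 - 0.612814)/(0.005748 - (-0.070990))
       = 0.567173
Iteration 4:
  f(0.563478) = 0.005748
  f(0.567173) = -0.000047
  x_5 = 0.567173 - (-0.000047)×(0.567173 - 0.563478)/(-0.000047 - 0.005748)
       = 0.567143
Iteration 5:
  f(0.567173) = -0.000047
  f(0.567143) = 0.000000
  x_6 = 0.567143 - 0.000000×(0.567143 - 0.567173)/(0.000000 - (-0.000047))
       = 0.567143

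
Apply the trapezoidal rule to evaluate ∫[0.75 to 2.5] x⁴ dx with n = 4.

f(x) = x⁴
a = 0.75, b = 2.5, n = 4
h = (b - a)/n = 0.437500

Trapezoidal rule: (h/2)[f(x₀) + 2f(x₁) + 2f(x₂) + ... + f(xₙ)]

x_0 = 0.7500, f(x_0) = 0.316406, coefficient = 1
x_1 = 1.1875, f(x_1) = 1.988541, coefficient = 2
x_2 = 1.6250, f(x_2) = 6.972900, coefficient = 2
x_3 = 2.0625, f(x_3) = 18.095718, coefficient = 2
x_4 = 2.5000, f(x_4) = 39.062500, coefficient = 1

I ≈ (0.437500/2) × 93.493225 = 20.451643
Exact value: 19.483789
Error: 0.967854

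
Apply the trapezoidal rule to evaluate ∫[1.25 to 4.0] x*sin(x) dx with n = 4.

f(x) = x*sin(x)
a = 1.25, b = 4.0, n = 4
h = (b - a)/n = 0.687500

Trapezoidal rule: (h/2)[f(x₀) + 2f(x₁) + 2f(x₂) + ... + f(xₙ)]

x_0 = 1.2500, f(x_0) = 1.186231, coefficient = 1
x_1 = 1.9375, f(x_1) = 1.808684, coefficient = 2
x_2 = 2.6250, f(x_2) = 1.296541, coefficient = 2
x_3 = 3.3125, f(x_3) = -0.563379, coefficient = 2
x_4 = 4.0000, f(x_4) = -3.027210, coefficient = 1

I ≈ (0.687500/2) × 3.242713 = 1.114683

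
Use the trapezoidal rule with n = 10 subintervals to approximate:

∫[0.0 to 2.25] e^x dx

f(x) = e^x
a = 0.0, b = 2.25, n = 10
h = (b - a)/n = 0.225000

Trapezoidal rule: (h/2)[f(x₀) + 2f(x₁) + 2f(x₂) + ... + f(xₙ)]

x_0 = 0.0000, f(x_0) = 1.000000, coefficient = 1
x_1 = 0.2250, f(x_1) = 1.252323, coefficient = 2
x_2 = 0.4500, f(x_2) = 1.568312, coefficient = 2
x_3 = 0.6750, f(x_3) = 1.964033, coefficient = 2
x_4 = 0.9000, f(x_4) = 2.459603, coefficient = 2
x_5 = 1.1250, f(x_5) = 3.080217, coefficient = 2
x_6 = 1.3500, f(x_6) = 3.857426, coefficient = 2
x_7 = 1.5750, f(x_7) = 4.830742, coefficient = 2
x_8 = 1.8000, f(x_8) = 6.049647, coefficient = 2
x_9 = 2.0250, f(x_9) = 7.576111, coefficient = 2
x_10 = 2.2500, f(x_10) = 9.487736, coefficient = 1

I ≈ (0.225000/2) × 75.764563 = 8.523513
Exact value: 8.487736
Error: 0.035777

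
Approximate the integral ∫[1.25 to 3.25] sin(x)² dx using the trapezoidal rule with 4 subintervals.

f(x) = sin(x)²
a = 1.25, b = 3.25, n = 4
h = (b - a)/n = 0.500000

Trapezoidal rule: (h/2)[f(x₀) + 2f(x₁) + 2f(x₂) + ... + f(xₙ)]

x_0 = 1.2500, f(x_0) = 0.900572, coefficient = 1
x_1 = 1.7500, f(x_1) = 0.968228, coefficient = 2
x_2 = 2.2500, f(x_2) = 0.605398, coefficient = 2
x_3 = 2.7500, f(x_3) = 0.145665, coefficient = 2
x_4 = 3.2500, f(x_4) = 0.011706, coefficient = 1

I ≈ (0.500000/2) × 4.350861 = 1.087715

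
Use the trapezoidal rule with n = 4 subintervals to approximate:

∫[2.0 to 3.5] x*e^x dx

f(x) = x*e^x
a = 2.0, b = 3.5, n = 4
h = (b - a)/n = 0.375000

Trapezoidal rule: (h/2)[f(x₀) + 2f(x₁) + 2f(x₂) + ... + f(xₙ)]

x_0 = 2.0000, f(x_0) = 14.778112, coefficient = 1
x_1 = 2.3750, f(x_1) = 25.533656, coefficient = 2
x_2 = 2.7500, f(x_2) = 43.017238, coefficient = 2
x_3 = 3.1250, f(x_3) = 71.124672, coefficient = 2
x_4 = 3.5000, f(x_4) = 115.904082, coefficient = 1

I ≈ (0.375000/2) × 410.033326 = 76.881249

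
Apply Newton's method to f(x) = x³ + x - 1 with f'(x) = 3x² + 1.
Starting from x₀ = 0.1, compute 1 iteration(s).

f(x) = x³ + x - 1
f'(x) = 3x² + 1
x₀ = 0.1

Newton-Raphson formula: x_{n+1} = x_n - f(x_n)/f'(x_n)

Iteration 1:
  f(0.100000) = -0.899000
  f'(0.100000) = 1.030000
  x_1 = 0.100000 - (-0.899000)/1.030000 = 0.972816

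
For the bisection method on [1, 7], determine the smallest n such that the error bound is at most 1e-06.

We need (b-a)/2^n ≤ 1e-06
(7 - 1)/2^n ≤ 1e-06
6/2^n ≤ 1e-06
2^n ≥ 6000000
n ≥ log₂(6000000) = 22.52
n ≥ 23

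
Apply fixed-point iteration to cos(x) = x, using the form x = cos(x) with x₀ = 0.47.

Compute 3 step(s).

Equation: cos(x) = x
Fixed-point form: x = cos(x)
x₀ = 0.47

x_1 = g(0.470000) = 0.891568
x_2 = g(0.891568) = 0.628193
x_3 = g(0.628193) = 0.809091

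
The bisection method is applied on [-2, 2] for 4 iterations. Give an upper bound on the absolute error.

Bisection error bound: |error| ≤ (b-a)/2^n
|error| ≤ (2 - (-2))/2^4 = 4/2^4
|error| ≤ 0.2500000000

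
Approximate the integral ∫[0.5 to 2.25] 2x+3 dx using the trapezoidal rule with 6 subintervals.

f(x) = 2x+3
a = 0.5, b = 2.25, n = 6
h = (b - a)/n = 0.291667

Trapezoidal rule: (h/2)[f(x₀) + 2f(x₁) + 2f(x₂) + ... + f(xₙ)]

x_0 = 0.5000, f(x_0) = 4.000000, coefficient = 1
x_1 = 0.7917, f(x_1) = 4.583333, coefficient = 2
x_2 = 1.0833, f(x_2) = 5.166667, coefficient = 2
x_3 = 1.3750, f(x_3) = 5.750000, coefficient = 2
x_4 = 1.6667, f(x_4) = 6.333333, coefficient = 2
x_5 = 1.9583, f(x_5) = 6.916667, coefficient = 2
x_6 = 2.2500, f(x_6) = 7.500000, coefficient = 1

I ≈ (0.291667/2) × 69.000000 = 10.062500
Exact value: 10.062500
Error: 0.000000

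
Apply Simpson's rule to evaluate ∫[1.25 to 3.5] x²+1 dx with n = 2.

f(x) = x²+1
a = 1.25, b = 3.5, n = 2
h = (b - a)/n = 1.125000

Simpson's rule: (h/3)[f(x₀) + 4f(x₁) + 2f(x₂) + ... + f(xₙ)]

x_0 = 1.2500, f(x_0) = 2.562500, coefficient = 1
x_1 = 2.3750, f(x_1) = 6.640625, coefficient = 4
x_2 = 3.5000, f(x_2) = 13.250000, coefficient = 1

I ≈ (1.125000/3) × 42.375000 = 15.890625
Exact value: 15.890625
Error: 0.000000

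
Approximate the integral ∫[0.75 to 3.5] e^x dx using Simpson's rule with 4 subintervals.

f(x) = e^x
a = 0.75, b = 3.5, n = 4
h = (b - a)/n = 0.687500

Simpson's rule: (h/3)[f(x₀) + 4f(x₁) + 2f(x₂) + ... + f(xₙ)]

x_0 = 0.7500, f(x_0) = 2.117000, coefficient = 1
x_1 = 1.4375, f(x_1) = 4.210157, coefficient = 4
x_2 = 2.1250, f(x_2) = 8.372897, coefficient = 2
x_3 = 2.8125, f(x_3) = 16.651495, coefficient = 4
x_4 = 3.5000, f(x_4) = 33.115452, coefficient = 1

I ≈ (0.687500/3) × 135.424856 = 31.034863
Exact value: 30.998452
Error: 0.036411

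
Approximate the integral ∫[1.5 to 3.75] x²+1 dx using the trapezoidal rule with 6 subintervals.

f(x) = x²+1
a = 1.5, b = 3.75, n = 6
h = (b - a)/n = 0.375000

Trapezoidal rule: (h/2)[f(x₀) + 2f(x₁) + 2f(x₂) + ... + f(xₙ)]

x_0 = 1.5000, f(x_0) = 3.250000, coefficient = 1
x_1 = 1.8750, f(x_1) = 4.515625, coefficient = 2
x_2 = 2.2500, f(x_2) = 6.062500, coefficient = 2
x_3 = 2.6250, f(x_3) = 7.890625, coefficient = 2
x_4 = 3.0000, f(x_4) = 10.000000, coefficient = 2
x_5 = 3.3750, f(x_5) = 12.390625, coefficient = 2
x_6 = 3.7500, f(x_6) = 15.062500, coefficient = 1

I ≈ (0.375000/2) × 100.031250 = 18.755859
Exact value: 18.703125
Error: 0.052734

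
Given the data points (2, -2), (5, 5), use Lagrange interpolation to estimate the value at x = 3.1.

Lagrange interpolation formula:
P(x) = Σ yᵢ × Lᵢ(x)
where Lᵢ(x) = Π_{j≠i} (x - xⱼ)/(xᵢ - xⱼ)

L_0(3.1) = (3.1 - 5)/(2 - 5) = 0.633333
L_1(3.1) = (3.1 - 2)/(5 - 2) = 0.366667

P(3.1) = (-2)×L_0(3.1) + 5×L_1(3.1)
P(3.1) = 0.566667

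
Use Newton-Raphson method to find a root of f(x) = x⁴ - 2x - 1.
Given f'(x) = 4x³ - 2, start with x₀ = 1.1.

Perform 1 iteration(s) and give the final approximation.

f(x) = x⁴ - 2x - 1
f'(x) = 4x³ - 2
x₀ = 1.1

Newton-Raphson formula: x_{n+1} = x_n - f(x_n)/f'(x_n)

Iteration 1:
  f(1.100000) = -1.735900
  f'(1.100000) = 3.324000
  x_1 = 1.100000 - (-1.735900)/3.324000 = 1.622232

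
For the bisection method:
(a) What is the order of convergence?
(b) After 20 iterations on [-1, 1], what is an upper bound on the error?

(a) Bisection has linear (order 1) convergence; the error is halved each step.

(b) Error bound = (b-a)/2^n = (1 - (-1))/2^{20}
    = 2/2^{20}

(a) 1 (linear); (b) error ≤ 1.91e-06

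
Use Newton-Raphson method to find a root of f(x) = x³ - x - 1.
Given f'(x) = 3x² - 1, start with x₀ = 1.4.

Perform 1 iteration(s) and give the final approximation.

f(x) = x³ - x - 1
f'(x) = 3x² - 1
x₀ = 1.4

Newton-Raphson formula: x_{n+1} = x_n - f(x_n)/f'(x_n)

Iteration 1:
  f(1.400000) = 0.344000
  f'(1.400000) = 4.880000
  x_1 = 1.400000 - 0.344000/4.880000 = 1.329508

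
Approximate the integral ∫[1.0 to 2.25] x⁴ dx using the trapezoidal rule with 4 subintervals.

f(x) = x⁴
a = 1.0, b = 2.25, n = 4
h = (b - a)/n = 0.312500

Trapezoidal rule: (h/2)[f(x₀) + 2f(x₁) + 2f(x₂) + ... + f(xₙ)]

x_0 = 1.0000, f(x_0) = 1.000000, coefficient = 1
x_1 = 1.3125, f(x_1) = 2.967545, coefficient = 2
x_2 = 1.6250, f(x_2) = 6.972900, coefficient = 2
x_3 = 1.9375, f(x_3) = 14.091812, coefficient = 2
x_4 = 2.2500, f(x_4) = 25.628906, coefficient = 1

I ≈ (0.312500/2) × 74.693420 = 11.670847
Exact value: 11.333008
Error: 0.337839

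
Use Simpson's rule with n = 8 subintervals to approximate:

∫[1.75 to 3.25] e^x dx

f(x) = e^x
a = 1.75, b = 3.25, n = 8
h = (b - a)/n = 0.187500

Simpson's rule: (h/3)[f(x₀) + 4f(x₁) + 2f(x₂) + ... + f(xₙ)]

x_0 = 1.7500, f(x_0) = 5.754603, coefficient = 1
x_1 = 1.9375, f(x_1) = 6.941376, coefficient = 4
x_2 = 2.1250, f(x_2) = 8.372897, coefficient = 2
x_3 = 2.3125, f(x_3) = 10.099642, coefficient = 4
x_4 = 2.5000, f(x_4) = 12.182494, coefficient = 2
x_5 = 2.6875, f(x_5) = 14.694893, coefficient = 4
x_6 = 2.8750, f(x_6) = 17.725424, coefficient = 2
x_7 = 3.0625, f(x_7) = 21.380943, coefficient = 4
x_8 = 3.2500, f(x_8) = 25.790340, coefficient = 1

I ≈ (0.187500/3) × 320.573988 = 20.035874
Exact value: 20.035737
Error: 0.000137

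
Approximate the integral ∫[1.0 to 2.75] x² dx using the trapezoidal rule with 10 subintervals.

f(x) = x²
a = 1.0, b = 2.75, n = 10
h = (b - a)/n = 0.175000

Trapezoidal rule: (h/2)[f(x₀) + 2f(x₁) + 2f(x₂) + ... + f(xₙ)]

x_0 = 1.0000, f(x_0) = 1.000000, coefficient = 1
x_1 = 1.1750, f(x_1) = 1.380625, coefficient = 2
x_2 = 1.3500, f(x_2) = 1.822500, coefficient = 2
x_3 = 1.5250, f(x_3) = 2.325625, coefficient = 2
x_4 = 1.7000, f(x_4) = 2.890000, coefficient = 2
x_5 = 1.8750, f(x_5) = 3.515625, coefficient = 2
x_6 = 2.0500, f(x_6) = 4.202500, coefficient = 2
x_7 = 2.2250, f(x_7) = 4.950625, coefficient = 2
x_8 = 2.4000, f(x_8) = 5.760000, coefficient = 2
x_9 = 2.5750, f(x_9) = 6.630625, coefficient = 2
x_10 = 2.7500, f(x_10) = 7.562500, coefficient = 1

I ≈ (0.175000/2) × 75.518750 = 6.607891
Exact value: 6.598958
Error: 0.008932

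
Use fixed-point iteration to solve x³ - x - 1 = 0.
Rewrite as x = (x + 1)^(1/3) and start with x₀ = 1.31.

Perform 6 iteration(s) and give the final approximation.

Equation: x³ - x - 1 = 0
Fixed-point form: x = (x + 1)^(1/3)
x₀ = 1.31

x_1 = g(1.310000) = 1.321916
x_2 = g(1.321916) = 1.324186
x_3 = g(1.324186) = 1.324617
x_4 = g(1.324617) = 1.324699
x_5 = g(1.324699) = 1.324714
x_6 = g(1.324714) = 1.324717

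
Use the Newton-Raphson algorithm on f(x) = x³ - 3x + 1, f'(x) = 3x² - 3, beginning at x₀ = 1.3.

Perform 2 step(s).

f(x) = x³ - 3x + 1
f'(x) = 3x² - 3
x₀ = 1.3

Newton-Raphson formula: x_{n+1} = x_n - f(x_n)/f'(x_n)

Iteration 1:
  f(1.300000) = -0.703000
  f'(1.300000) = 2.070000
  x_1 = 1.300000 - (-0.703000)/2.070000 = 1.639614
Iteration 2:
  f(1.639614) = 0.488986
  f'(1.639614) = 5.064998
  x_2 = 1.639614 - 0.488986/5.064998 = 1.543071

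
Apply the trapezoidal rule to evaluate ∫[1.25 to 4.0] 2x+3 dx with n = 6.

f(x) = 2x+3
a = 1.25, b = 4.0, n = 6
h = (b - a)/n = 0.458333

Trapezoidal rule: (h/2)[f(x₀) + 2f(x₁) + 2f(x₂) + ... + f(xₙ)]

x_0 = 1.2500, f(x_0) = 5.500000, coefficient = 1
x_1 = 1.7083, f(x_1) = 6.416667, coefficient = 2
x_2 = 2.1667, f(x_2) = 7.333333, coefficient = 2
x_3 = 2.6250, f(x_3) = 8.250000, coefficient = 2
x_4 = 3.0833, f(x_4) = 9.166667, coefficient = 2
x_5 = 3.5417, f(x_5) = 10.083333, coefficient = 2
x_6 = 4.0000, f(x_6) = 11.000000, coefficient = 1

I ≈ (0.458333/2) × 99.000000 = 22.687500
Exact value: 22.687500
Error: 0.000000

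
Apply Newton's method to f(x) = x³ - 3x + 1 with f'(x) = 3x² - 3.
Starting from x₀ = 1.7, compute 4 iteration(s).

f(x) = x³ - 3x + 1
f'(x) = 3x² - 3
x₀ = 1.7

Newton-Raphson formula: x_{n+1} = x_n - f(x_n)/f'(x_n)

Iteration 1:
  f(1.700000) = 0.813000
  f'(1.700000) = 5.670000
  x_1 = 1.700000 - 0.813000/5.670000 = 1.556614
Iteration 2:
  f(1.556614) = 0.101906
  f'(1.556614) = 4.269139
  x_2 = 1.556614 - 0.101906/4.269139 = 1.532743
Iteration 3:
  f(1.532743) = 0.002647
  f'(1.532743) = 4.047907
  x_3 = 1.532743 - 0.002647/4.047907 = 1.532089
Iteration 4:
  f(1.532089) = 0.000002
  f'(1.532089) = 4.041894
  x_4 = 1.532089 - 0.000002/4.041894 = 1.532089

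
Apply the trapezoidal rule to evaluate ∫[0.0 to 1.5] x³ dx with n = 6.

f(x) = x³
a = 0.0, b = 1.5, n = 6
h = (b - a)/n = 0.250000

Trapezoidal rule: (h/2)[f(x₀) + 2f(x₁) + 2f(x₂) + ... + f(xₙ)]

x_0 = 0.0000, f(x_0) = 0.000000, coefficient = 1
x_1 = 0.2500, f(x_1) = 0.015625, coefficient = 2
x_2 = 0.5000, f(x_2) = 0.125000, coefficient = 2
x_3 = 0.7500, f(x_3) = 0.421875, coefficient = 2
x_4 = 1.0000, f(x_4) = 1.000000, coefficient = 2
x_5 = 1.2500, f(x_5) = 1.953125, coefficient = 2
x_6 = 1.5000, f(x_6) = 3.375000, coefficient = 1

I ≈ (0.250000/2) × 10.406250 = 1.300781
Exact value: 1.265625
Error: 0.035156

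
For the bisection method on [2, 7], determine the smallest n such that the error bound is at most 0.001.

We need (b-a)/2^n ≤ 0.001
(7 - 2)/2^n ≤ 0.001
5/2^n ≤ 0.001
2^n ≥ 5000
n ≥ log₂(5000) = 12.29
n ≥ 13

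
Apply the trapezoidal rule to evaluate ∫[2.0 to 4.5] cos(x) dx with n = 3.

f(x) = cos(x)
a = 2.0, b = 4.5, n = 3
h = (b - a)/n = 0.833333

Trapezoidal rule: (h/2)[f(x₀) + 2f(x₁) + 2f(x₂) + ... + f(xₙ)]

x_0 = 2.0000, f(x_0) = -0.416147, coefficient = 1
x_1 = 2.8333, f(x_1) = -0.952863, coefficient = 2
x_2 = 3.6667, f(x_2) = -0.865287, coefficient = 2
x_3 = 4.5000, f(x_3) = -0.210796, coefficient = 1

I ≈ (0.833333/2) × -4.263243 = -1.776351
Exact value: -1.886828
Error: 0.110476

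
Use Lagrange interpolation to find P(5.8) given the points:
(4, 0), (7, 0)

Lagrange interpolation formula:
P(x) = Σ yᵢ × Lᵢ(x)
where Lᵢ(x) = Π_{j≠i} (x - xⱼ)/(xᵢ - xⱼ)

L_0(5.8) = (5.8 - 7)/(4 - 7) = 0.400000
L_1(5.8) = (5.8 - 4)/(7 - 4) = 0.600000

P(5.8) = 0×L_0(5.8) + 0×L_1(5.8)
P(5.8) = 0.000000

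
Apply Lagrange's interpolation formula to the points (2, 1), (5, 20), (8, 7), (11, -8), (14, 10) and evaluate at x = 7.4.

Lagrange interpolation formula:
P(x) = Σ yᵢ × Lᵢ(x)
where Lᵢ(x) = Π_{j≠i} (x - xⱼ)/(xᵢ - xⱼ)

L_0(7.4) = (7.4 - 5)/(2 - 5) × (7.4 - 8)/(2 - 8) × (7.4 - 11)/(2 - 11) × (7.4 - 14)/(2 - 14) = -0.017600
L_1(7.4) = (7.4 - 2)/(5 - 2) × (7.4 - 8)/(5 - 8) × (7.4 - 11)/(5 - 11) × (7.4 - 14)/(5 - 14) = 0.158400
L_2(7.4) = (7.4 - 2)/(8 - 2) × (7.4 - 5)/(8 - 5) × (7.4 - 11)/(8 - 11) × (7.4 - 14)/(8 - 14) = 0.950400
L_3(7.4) = (7.4 - 2)/(11 - 2) × (7.4 - 5)/(11 - 5) × (7.4 - 8)/(11 - 8) × (7.4 - 14)/(11 - 14) = -0.105600
L_4(7.4) = (7.4 - 2)/(14 - 2) × (7.4 - 5)/(14 - 5) × (7.4 - 8)/(14 - 8) × (7.4 - 11)/(14 - 11) = 0.014400

P(7.4) = 1×L_0(7.4) + 20×L_1(7.4) + 7×L_2(7.4) + (-8)×L_3(7.4) + 10×L_4(7.4)
P(7.4) = 10.792000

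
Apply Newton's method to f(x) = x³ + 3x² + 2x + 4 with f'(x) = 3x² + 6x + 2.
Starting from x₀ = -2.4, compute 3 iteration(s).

f(x) = x³ + 3x² + 2x + 4
f'(x) = 3x² + 6x + 2
x₀ = -2.4

Newton-Raphson formula: x_{n+1} = x_n - f(x_n)/f'(x_n)

Iteration 1:
  f(-2.400000) = 2.656000
  f'(-2.400000) = 4.880000
  x_1 = -2.400000 - 2.656000/4.880000 = -2.944262
Iteration 2:
  f(-2.944262) = -1.405352
  f'(-2.944262) = 10.340468
  x_2 = -2.944262 - (-1.405352)/10.340468 = -2.808354
Iteration 3:
  f(-2.808354) = -0.105227
  f'(-2.808354) = 8.810436
  x_3 = -2.808354 - (-0.105227)/8.810436 = -2.796411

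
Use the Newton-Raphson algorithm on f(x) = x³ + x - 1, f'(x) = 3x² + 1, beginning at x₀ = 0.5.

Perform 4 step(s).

f(x) = x³ + x - 1
f'(x) = 3x² + 1
x₀ = 0.5

Newton-Raphson formula: x_{n+1} = x_n - f(x_n)/f'(x_n)

Iteration 1:
  f(0.500000) = -0.375000
  f'(0.500000) = 1.750000
  x_1 = 0.500000 - (-0.375000)/1.750000 = 0.714286
Iteration 2:
  f(0.714286) = 0.078717
  f'(0.714286) = 2.530612
  x_2 = 0.714286 - 0.078717/2.530612 = 0.683180
Iteration 3:
  f(0.683180) = 0.002043
  f'(0.683180) = 2.400204
  x_3 = 0.683180 - 0.002043/2.400204 = 0.682328
Iteration 4:
  f(0.682328) = 0.000001
  f'(0.682328) = 2.396716
  x_4 = 0.682328 - 0.000001/2.396716 = 0.682328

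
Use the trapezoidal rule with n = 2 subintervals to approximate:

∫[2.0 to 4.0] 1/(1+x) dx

f(x) = 1/(1+x)
a = 2.0, b = 4.0, n = 2
h = (b - a)/n = 1.000000

Trapezoidal rule: (h/2)[f(x₀) + 2f(x₁) + 2f(x₂) + ... + f(xₙ)]

x_0 = 2.0000, f(x_0) = 0.333333, coefficient = 1
x_1 = 3.0000, f(x_1) = 0.250000, coefficient = 2
x_2 = 4.0000, f(x_2) = 0.200000, coefficient = 1

I ≈ (1.000000/2) × 1.033333 = 0.516667
Exact value: 0.510826
Error: 0.005841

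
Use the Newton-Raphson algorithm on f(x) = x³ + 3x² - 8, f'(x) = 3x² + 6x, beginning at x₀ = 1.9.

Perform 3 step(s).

f(x) = x³ + 3x² - 8
f'(x) = 3x² + 6x
x₀ = 1.9

Newton-Raphson formula: x_{n+1} = x_n - f(x_n)/f'(x_n)

Iteration 1:
  f(1.900000) = 9.689000
  f'(1.900000) = 22.230000
  x_1 = 1.900000 - 9.689000/22.230000 = 1.464148
Iteration 2:
  f(1.464148) = 1.569918
  f'(1.464148) = 15.216069
  x_2 = 1.464148 - 1.569918/15.216069 = 1.360973
Iteration 3:
  f(1.360973) = 0.077595
  f'(1.360973) = 13.722574
  x_3 = 1.360973 - 0.077595/13.722574 = 1.355318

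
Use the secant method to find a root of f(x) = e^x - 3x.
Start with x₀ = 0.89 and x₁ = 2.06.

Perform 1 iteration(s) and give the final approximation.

f(x) = e^x - 3x
x₀ = 0.89, x₁ = 2.06

Secant formula: x_{n+1} = x_n - f(x_n)(x_n - x_{n-1})/(f(x_n) - f(x_{n-1}))

Iteration 1:
  f(0.890000) = -0.234870
  f(2.060000) = 1.665970
  x_2 = 2.060000 - 1.665970×(2.060000 - 0.890000)/(1.665970 - (-0.234870))
       = 1.034567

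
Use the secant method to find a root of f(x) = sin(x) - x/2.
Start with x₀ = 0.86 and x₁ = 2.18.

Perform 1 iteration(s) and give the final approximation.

f(x) = sin(x) - x/2
x₀ = 0.86, x₁ = 2.18

Secant formula: x_{n+1} = x_n - f(x_n)(x_n - x_{n-1})/(f(x_n) - f(x_{n-1}))

Iteration 1:
  f(0.860000) = 0.327843
  f(2.180000) = -0.269896
  x_2 = 2.180000 - (-0.269896)×(2.180000 - 0.860000)/(-0.269896 - 0.327843)
       = 1.583982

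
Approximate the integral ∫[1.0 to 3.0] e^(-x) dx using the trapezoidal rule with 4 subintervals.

f(x) = e^(-x)
a = 1.0, b = 3.0, n = 4
h = (b - a)/n = 0.500000

Trapezoidal rule: (h/2)[f(x₀) + 2f(x₁) + 2f(x₂) + ... + f(xₙ)]

x_0 = 1.0000, f(x_0) = 0.367879, coefficient = 1
x_1 = 1.5000, f(x_1) = 0.223130, coefficient = 2
x_2 = 2.0000, f(x_2) = 0.135335, coefficient = 2
x_3 = 2.5000, f(x_3) = 0.082085, coefficient = 2
x_4 = 3.0000, f(x_4) = 0.049787, coefficient = 1

I ≈ (0.500000/2) × 1.298767 = 0.324692
Exact value: 0.318092
Error: 0.006599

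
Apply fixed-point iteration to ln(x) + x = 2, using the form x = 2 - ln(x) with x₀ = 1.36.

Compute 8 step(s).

Equation: ln(x) + x = 2
Fixed-point form: x = 2 - ln(x)
x₀ = 1.36

x_1 = g(1.360000) = 1.692515
x_2 = g(1.692515) = 1.473784
x_3 = g(1.473784) = 1.612167
x_4 = g(1.612167) = 1.522421
x_5 = g(1.522421) = 1.579698
x_6 = g(1.579698) = 1.542766
x_7 = g(1.542766) = 1.566423
x_8 = g(1.566423) = 1.551205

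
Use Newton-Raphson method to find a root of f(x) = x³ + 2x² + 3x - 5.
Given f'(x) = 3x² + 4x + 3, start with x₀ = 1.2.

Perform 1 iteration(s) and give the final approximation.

f(x) = x³ + 2x² + 3x - 5
f'(x) = 3x² + 4x + 3
x₀ = 1.2

Newton-Raphson formula: x_{n+1} = x_n - f(x_n)/f'(x_n)

Iteration 1:
  f(1.200000) = 3.208000
  f'(1.200000) = 12.120000
  x_1 = 1.200000 - 3.208000/12.120000 = 0.935314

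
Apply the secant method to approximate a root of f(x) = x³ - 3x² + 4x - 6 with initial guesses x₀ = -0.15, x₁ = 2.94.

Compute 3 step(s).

f(x) = x³ - 3x² + 4x - 6
x₀ = -0.15, x₁ = 2.94

Secant formula: x_{n+1} = x_n - f(x_n)(x_n - x_{n-1})/(f(x_n) - f(x_{n-1}))

Iteration 1:
  f(-0.150000) = -6.670875
  f(2.940000) = 5.241384
  x_2 = 2.940000 - 5.241384×(2.940000 - (-0.150000))/(5.241384 - (-6.670875))
       = 1.580403
Iteration 2:
  f(2.940000) = 5.241384
  f(1.580403) = -3.224079
  x_3 = 1.580403 - (-3.224079)×(1.580403 - 2.940000)/(-3.224079 - 5.241384)
       = 2.098206
Iteration 3:
  f(1.580403) = -3.224079
  f(2.098206) = -1.577294
  x_4 = 2.098206 - (-1.577294)×(2.098206 - 1.580403)/(-1.577294 - (-3.224079))
       = 2.594160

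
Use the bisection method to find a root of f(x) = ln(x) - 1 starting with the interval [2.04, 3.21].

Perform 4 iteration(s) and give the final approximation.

f(x) = ln(x) - 1
Initial interval: [2.04, 3.21]

Iteration 1:
  c_1 = (2.040000 + 3.210000)/2 = 2.625000
  f(c_1) = f(2.625000) = -0.034919
  f(a) × f(c) ≥ 0, new interval: [2.625000, 3.210000]
Iteration 2:
  c_2 = (2.625000 + 3.210000)/2 = 2.917500
  f(c_2) = f(2.917500) = 0.070727
  f(a) × f(c) < 0, new interval: [2.625000, 2.917500]
Iteration 3:
  c_3 = (2.625000 + 2.917500)/2 = 2.771250
  f(c_3) = f(2.771250) = 0.019298
  f(a) × f(c) < 0, new interval: [2.625000, 2.771250]
Iteration 4:
  c_4 = (2.625000 + 2.771250)/2 = 2.698125
  f(c_4) = f(2.698125) = -0.007443
  f(a) × f(c) ≥ 0, new interval: [2.698125, 2.771250]

After 4 iteration(s), the approximation is c_4 = 2.698125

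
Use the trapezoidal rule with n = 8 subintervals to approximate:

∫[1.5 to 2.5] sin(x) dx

f(x) = sin(x)
a = 1.5, b = 2.5, n = 8
h = (b - a)/n = 0.125000

Trapezoidal rule: (h/2)[f(x₀) + 2f(x₁) + 2f(x₂) + ... + f(xₙ)]

x_0 = 1.5000, f(x_0) = 0.997495, coefficient = 1
x_1 = 1.6250, f(x_1) = 0.998531, coefficient = 2
x_2 = 1.7500, f(x_2) = 0.983986, coefficient = 2
x_3 = 1.8750, f(x_3) = 0.954086, coefficient = 2
x_4 = 2.0000, f(x_4) = 0.909297, coefficient = 2
x_5 = 2.1250, f(x_5) = 0.850320, coefficient = 2
x_6 = 2.2500, f(x_6) = 0.778073, coefficient = 2
x_7 = 2.3750, f(x_7) = 0.693685, coefficient = 2
x_8 = 2.5000, f(x_8) = 0.598472, coefficient = 1

I ≈ (0.125000/2) × 13.931924 = 0.870745
Exact value: 0.871881
Error: 0.001136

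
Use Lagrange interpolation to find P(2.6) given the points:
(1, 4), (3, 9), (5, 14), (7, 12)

Lagrange interpolation formula:
P(x) = Σ yᵢ × Lᵢ(x)
where Lᵢ(x) = Π_{j≠i} (x - xⱼ)/(xᵢ - xⱼ)

L_0(2.6) = (2.6 - 3)/(1 - 3) × (2.6 - 5)/(1 - 5) × (2.6 - 7)/(1 - 7) = 0.088000
L_1(2.6) = (2.6 - 1)/(3 - 1) × (2.6 - 5)/(3 - 5) × (2.6 - 7)/(3 - 7) = 1.056000
L_2(2.6) = (2.6 - 1)/(5 - 1) × (2.6 - 3)/(5 - 3) × (2.6 - 7)/(5 - 7) = -0.176000
L_3(2.6) = (2.6 - 1)/(7 - 1) × (2.6 - 3)/(7 - 3) × (2.6 - 5)/(7 - 5) = 0.032000

P(2.6) = 4×L_0(2.6) + 9×L_1(2.6) + 14×L_2(2.6) + 12×L_3(2.6)
P(2.6) = 7.776000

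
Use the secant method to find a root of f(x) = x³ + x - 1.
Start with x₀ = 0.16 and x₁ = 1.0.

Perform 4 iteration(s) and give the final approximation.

f(x) = x³ + x - 1
x₀ = 0.16, x₁ = 1.0

Secant formula: x_{n+1} = x_n - f(x_n)(x_n - x_{n-1})/(f(x_n) - f(x_{n-1}))

Iteration 1:
  f(0.160000) = -0.835904
  f(1.000000) = 1.000000
  x_2 = 1.000000 - 1.000000×(1.000000 - 0.160000)/(1.000000 - (-0.835904))
       = 0.542460
Iteration 2:
  f(1.000000) = 1.000000
  f(0.542460) = -0.297915
  x_3 = 0.542460 - (-0.297915)×(0.542460 - 1.000000)/(-0.297915 - 1.000000)
       = 0.647480
Iteration 3:
  f(0.542460) = -0.297915
  f(0.647480) = -0.081076
  x_4 = 0.647480 - (-0.081076)×(0.647480 - 0.542460)/(-0.081076 - (-0.297915))
       = 0.686748
Iteration 4:
  f(0.647480) = -0.081076
  f(0.686748) = 0.010633
  x_5 = 0.686748 - 0.010633×(0.686748 - 0.647480)/(0.010633 - (-0.081076))
       = 0.682195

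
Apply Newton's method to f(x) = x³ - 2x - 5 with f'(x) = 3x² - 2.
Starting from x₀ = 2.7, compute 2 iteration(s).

f(x) = x³ - 2x - 5
f'(x) = 3x² - 2
x₀ = 2.7

Newton-Raphson formula: x_{n+1} = x_n - f(x_n)/f'(x_n)

Iteration 1:
  f(2.700000) = 9.283000
  f'(2.700000) = 19.870000
  x_1 = 2.700000 - 9.283000/19.870000 = 2.232813
Iteration 2:
  f(2.232813) = 1.665964
  f'(2.232813) = 12.956366
  x_2 = 2.232813 - 1.665964/12.956366 = 2.104231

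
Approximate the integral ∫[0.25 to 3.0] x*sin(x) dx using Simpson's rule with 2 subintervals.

f(x) = x*sin(x)
a = 0.25, b = 3.0, n = 2
h = (b - a)/n = 1.375000

Simpson's rule: (h/3)[f(x₀) + 4f(x₁) + 2f(x₂) + ... + f(xₙ)]

x_0 = 0.2500, f(x_0) = 0.061851, coefficient = 1
x_1 = 1.6250, f(x_1) = 1.622613, coefficient = 4
x_2 = 3.0000, f(x_2) = 0.423360, coefficient = 1

I ≈ (1.375000/3) × 6.975665 = 3.197180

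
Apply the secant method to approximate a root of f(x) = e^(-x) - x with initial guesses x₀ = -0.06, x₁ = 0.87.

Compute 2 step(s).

f(x) = e^(-x) - x
x₀ = -0.06, x₁ = 0.87

Secant formula: x_{n+1} = x_n - f(x_n)(x_n - x_{n-1})/(f(x_n) - f(x_{n-1}))

Iteration 1:
  f(-0.060000) = 1.121837
  f(0.870000) = -0.451048
  x_2 = 0.870000 - (-0.451048)×(0.870000 - (-0.060000))/(-0.451048 - 1.121837)
       = 0.603309
Iteration 2:
  f(0.870000) = -0.451048
  f(0.603309) = -0.056310
  x_3 = 0.603309 - (-0.056310)×(0.603309 - 0.870000)/(-0.056310 - (-0.451048))
       = 0.565265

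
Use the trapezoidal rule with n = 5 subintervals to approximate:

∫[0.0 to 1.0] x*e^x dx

f(x) = x*e^x
a = 0.0, b = 1.0, n = 5
h = (b - a)/n = 0.200000

Trapezoidal rule: (h/2)[f(x₀) + 2f(x₁) + 2f(x₂) + ... + f(xₙ)]

x_0 = 0.0000, f(x_0) = 0.000000, coefficient = 1
x_1 = 0.2000, f(x_1) = 0.244281, coefficient = 2
x_2 = 0.4000, f(x_2) = 0.596730, coefficient = 2
x_3 = 0.6000, f(x_3) = 1.093271, coefficient = 2
x_4 = 0.8000, f(x_4) = 1.780433, coefficient = 2
x_5 = 1.0000, f(x_5) = 2.718282, coefficient = 1

I ≈ (0.200000/2) × 10.147711 = 1.014771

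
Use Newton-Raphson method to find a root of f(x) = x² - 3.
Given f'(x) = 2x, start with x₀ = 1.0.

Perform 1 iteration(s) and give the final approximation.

f(x) = x² - 3
f'(x) = 2x
x₀ = 1.0

Newton-Raphson formula: x_{n+1} = x_n - f(x_n)/f'(x_n)

Iteration 1:
  f(1.000000) = -2.000000
  f'(1.000000) = 2.000000
  x_1 = 1.000000 - (-2.000000)/2.000000 = 2.000000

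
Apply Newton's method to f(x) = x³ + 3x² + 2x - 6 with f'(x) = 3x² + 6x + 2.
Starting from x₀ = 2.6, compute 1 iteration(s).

f(x) = x³ + 3x² + 2x - 6
f'(x) = 3x² + 6x + 2
x₀ = 2.6

Newton-Raphson formula: x_{n+1} = x_n - f(x_n)/f'(x_n)

Iteration 1:
  f(2.600000) = 37.056000
  f'(2.600000) = 37.880000
  x_1 = 2.600000 - 37.056000/37.880000 = 1.621753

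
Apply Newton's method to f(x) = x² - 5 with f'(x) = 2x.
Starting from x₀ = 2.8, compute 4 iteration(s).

f(x) = x² - 5
f'(x) = 2x
x₀ = 2.8

Newton-Raphson formula: x_{n+1} = x_n - f(x_n)/f'(x_n)

Iteration 1:
  f(2.800000) = 2.840000
  f'(2.800000) = 5.600000
  x_1 = 2.800000 - 2.840000/5.600000 = 2.292857
Iteration 2:
  f(2.292857) = 0.257194
  f'(2.292857) = 4.585714
  x_2 = 2.292857 - 0.257194/4.585714 = 2.236771
Iteration 3:
  f(2.236771) = 0.003146
  f'(2.236771) = 4.473543
  x_3 = 2.236771 - 0.003146/4.473543 = 2.236068
Iteration 4:
  f(2.236068) = 0.000000
  f'(2.236068) = 4.472136
  x_4 = 2.236068 - 0.000000/4.472136 = 2.236068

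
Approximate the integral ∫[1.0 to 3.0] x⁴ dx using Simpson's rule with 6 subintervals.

f(x) = x⁴
a = 1.0, b = 3.0, n = 6
h = (b - a)/n = 0.333333

Simpson's rule: (h/3)[f(x₀) + 4f(x₁) + 2f(x₂) + ... + f(xₙ)]

x_0 = 1.0000, f(x_0) = 1.000000, coefficient = 1
x_1 = 1.3333, f(x_1) = 3.160494, coefficient = 4
x_2 = 1.6667, f(x_2) = 7.716049, coefficient = 2
x_3 = 2.0000, f(x_3) = 16.000000, coefficient = 4
x_4 = 2.3333, f(x_4) = 29.641975, coefficient = 2
x_5 = 2.6667, f(x_5) = 50.567901, coefficient = 4
x_6 = 3.0000, f(x_6) = 81.000000, coefficient = 1

I ≈ (0.333333/3) × 435.629630 = 48.403292
Exact value: 48.400000
Error: 0.003292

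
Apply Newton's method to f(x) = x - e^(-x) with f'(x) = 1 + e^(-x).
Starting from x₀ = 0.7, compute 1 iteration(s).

f(x) = x - e^(-x)
f'(x) = 1 + e^(-x)
x₀ = 0.7

Newton-Raphson formula: x_{n+1} = x_n - f(x_n)/f'(x_n)

Iteration 1:
  f(0.700000) = 0.203415
  f'(0.700000) = 1.496585
  x_1 = 0.700000 - 0.203415/1.496585 = 0.564081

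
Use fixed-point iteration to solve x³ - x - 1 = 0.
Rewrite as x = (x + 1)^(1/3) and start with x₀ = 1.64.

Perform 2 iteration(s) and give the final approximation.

Equation: x³ - x - 1 = 0
Fixed-point form: x = (x + 1)^(1/3)
x₀ = 1.64

x_1 = g(1.640000) = 1.382085
x_2 = g(1.382085) = 1.335526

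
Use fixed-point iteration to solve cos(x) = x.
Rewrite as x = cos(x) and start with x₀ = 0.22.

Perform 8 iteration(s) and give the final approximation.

Equation: cos(x) = x
Fixed-point form: x = cos(x)
x₀ = 0.22

x_1 = g(0.220000) = 0.975897
x_2 = g(0.975897) = 0.560425
x_3 = g(0.560425) = 0.847029
x_4 = g(0.847029) = 0.662212
x_5 = g(0.662212) = 0.788634
x_6 = g(0.788634) = 0.704815
x_7 = g(0.704815) = 0.761731
x_8 = g(0.761731) = 0.723642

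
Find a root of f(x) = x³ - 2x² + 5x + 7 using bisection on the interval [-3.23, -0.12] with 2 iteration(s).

f(x) = x³ - 2x² + 5x + 7
Initial interval: [-3.23, -0.12]

Iteration 1:
  c_1 = (-3.230000 + (-0.120000))/2 = -1.675000
  f(c_1) = f(-1.675000) = -11.685672
  f(a) × f(c) ≥ 0, new interval: [-1.675000, -0.120000]
Iteration 2:
  c_2 = (-1.675000 + (-0.120000))/2 = -0.897500
  f(c_2) = f(-0.897500) = 0.178546
  f(a) × f(c) < 0, new interval: [-1.675000, -0.897500]

After 2 iteration(s), the approximation is c_2 = -0.897500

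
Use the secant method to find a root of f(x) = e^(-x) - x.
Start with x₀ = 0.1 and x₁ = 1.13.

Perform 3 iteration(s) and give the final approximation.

f(x) = e^(-x) - x
x₀ = 0.1, x₁ = 1.13

Secant formula: x_{n+1} = x_n - f(x_n)(x_n - x_{n-1})/(f(x_n) - f(x_{n-1}))

Iteration 1:
  f(0.100000) = 0.804837
  f(1.130000) = -0.806967
  x_2 = 1.130000 - (-0.806967)×(1.130000 - 0.100000)/(-0.806967 - 0.804837)
       = 0.614320
Iteration 2:
  f(1.130000) = -0.806967
  f(0.614320) = -0.073311
  x_3 = 0.614320 - (-0.073311)×(0.614320 - 1.130000)/(-0.073311 - (-0.806967))
       = 0.562790
Iteration 3:
  f(0.614320) = -0.073311
  f(0.562790) = 0.006827
  x_4 = 0.562790 - 0.006827×(0.562790 - 0.614320)/(0.006827 - (-0.073311))
       = 0.567180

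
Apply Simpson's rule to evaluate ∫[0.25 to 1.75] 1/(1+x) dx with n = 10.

f(x) = 1/(1+x)
a = 0.25, b = 1.75, n = 10
h = (b - a)/n = 0.150000

Simpson's rule: (h/3)[f(x₀) + 4f(x₁) + 2f(x₂) + ... + f(xₙ)]

x_0 = 0.2500, f(x_0) = 0.800000, coefficient = 1
x_1 = 0.4000, f(x_1) = 0.714286, coefficient = 4
x_2 = 0.5500, f(x_2) = 0.645161, coefficient = 2
x_3 = 0.7000, f(x_3) = 0.588235, coefficient = 4
x_4 = 0.8500, f(x_4) = 0.540541, coefficient = 2
x_5 = 1.0000, f(x_5) = 0.500000, coefficient = 4
x_6 = 1.1500, f(x_6) = 0.465116, coefficient = 2
x_7 = 1.3000, f(x_7) = 0.434783, coefficient = 4
x_8 = 1.4500, f(x_8) = 0.408163, coefficient = 2
x_9 = 1.6000, f(x_9) = 0.384615, coefficient = 4
x_10 = 1.7500, f(x_10) = 0.363636, coefficient = 1

I ≈ (0.150000/3) × 15.769275 = 0.788464
Exact value: 0.788457
Error: 0.000006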